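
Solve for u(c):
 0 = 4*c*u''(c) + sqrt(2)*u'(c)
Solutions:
 u(c) = C1 + C2*c^(1 - sqrt(2)/4)


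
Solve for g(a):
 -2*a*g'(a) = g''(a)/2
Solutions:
 g(a) = C1 + C2*erf(sqrt(2)*a)


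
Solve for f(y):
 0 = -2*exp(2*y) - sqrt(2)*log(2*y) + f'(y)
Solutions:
 f(y) = C1 + sqrt(2)*y*log(y) + sqrt(2)*y*(-1 + log(2)) + exp(2*y)


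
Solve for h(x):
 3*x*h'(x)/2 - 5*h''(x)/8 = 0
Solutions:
 h(x) = C1 + C2*erfi(sqrt(30)*x/5)


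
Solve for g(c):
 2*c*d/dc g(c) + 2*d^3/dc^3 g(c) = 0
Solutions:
 g(c) = C1 + Integral(C2*airyai(-c) + C3*airybi(-c), c)


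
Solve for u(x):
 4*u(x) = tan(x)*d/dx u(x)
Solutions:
 u(x) = C1*sin(x)^4


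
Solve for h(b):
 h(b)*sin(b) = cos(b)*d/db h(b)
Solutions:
 h(b) = C1/cos(b)


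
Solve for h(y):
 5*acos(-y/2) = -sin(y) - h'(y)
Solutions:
 h(y) = C1 - 5*y*acos(-y/2) - 5*sqrt(4 - y^2) + cos(y)


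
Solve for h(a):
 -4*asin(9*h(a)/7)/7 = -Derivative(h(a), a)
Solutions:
 Integral(1/asin(9*_y/7), (_y, h(a))) = C1 + 4*a/7


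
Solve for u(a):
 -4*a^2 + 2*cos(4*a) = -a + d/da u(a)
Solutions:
 u(a) = C1 - 4*a^3/3 + a^2/2 + sin(4*a)/2


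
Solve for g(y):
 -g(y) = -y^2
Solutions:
 g(y) = y^2


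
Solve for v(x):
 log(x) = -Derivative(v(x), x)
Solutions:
 v(x) = C1 - x*log(x) + x


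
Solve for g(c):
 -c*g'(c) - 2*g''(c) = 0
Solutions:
 g(c) = C1 + C2*erf(c/2)


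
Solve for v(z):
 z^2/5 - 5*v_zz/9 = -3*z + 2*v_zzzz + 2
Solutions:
 v(z) = C1 + C2*z + C3*sin(sqrt(10)*z/6) + C4*cos(sqrt(10)*z/6) + 3*z^4/100 + 9*z^3/10 - 387*z^2/125


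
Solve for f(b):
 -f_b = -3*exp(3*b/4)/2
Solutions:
 f(b) = C1 + 2*exp(3*b/4)


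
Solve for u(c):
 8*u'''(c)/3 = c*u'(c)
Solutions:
 u(c) = C1 + Integral(C2*airyai(3^(1/3)*c/2) + C3*airybi(3^(1/3)*c/2), c)


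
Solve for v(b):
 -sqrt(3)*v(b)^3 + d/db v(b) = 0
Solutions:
 v(b) = -sqrt(2)*sqrt(-1/(C1 + sqrt(3)*b))/2
 v(b) = sqrt(2)*sqrt(-1/(C1 + sqrt(3)*b))/2


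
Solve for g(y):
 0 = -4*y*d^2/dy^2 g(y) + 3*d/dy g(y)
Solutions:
 g(y) = C1 + C2*y^(7/4)


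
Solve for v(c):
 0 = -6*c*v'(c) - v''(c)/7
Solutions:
 v(c) = C1 + C2*erf(sqrt(21)*c)


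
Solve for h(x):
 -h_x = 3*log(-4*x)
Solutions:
 h(x) = C1 - 3*x*log(-x) + 3*x*(1 - 2*log(2))


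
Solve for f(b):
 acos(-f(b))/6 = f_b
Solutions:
 Integral(1/acos(-_y), (_y, f(b))) = C1 + b/6


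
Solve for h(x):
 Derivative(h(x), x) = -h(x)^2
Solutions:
 h(x) = 1/(C1 + x)


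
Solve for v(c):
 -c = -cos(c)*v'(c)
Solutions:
 v(c) = C1 + Integral(c/cos(c), c)


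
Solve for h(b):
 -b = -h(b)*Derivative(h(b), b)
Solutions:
 h(b) = -sqrt(C1 + b^2)
 h(b) = sqrt(C1 + b^2)


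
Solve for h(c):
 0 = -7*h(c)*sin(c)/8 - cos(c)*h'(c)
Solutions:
 h(c) = C1*cos(c)^(7/8)


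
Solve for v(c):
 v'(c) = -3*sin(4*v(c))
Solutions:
 v(c) = -acos((-C1 - exp(24*c))/(C1 - exp(24*c)))/4 + pi/2
 v(c) = acos((-C1 - exp(24*c))/(C1 - exp(24*c)))/4


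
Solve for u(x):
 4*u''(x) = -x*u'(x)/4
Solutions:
 u(x) = C1 + C2*erf(sqrt(2)*x/8)


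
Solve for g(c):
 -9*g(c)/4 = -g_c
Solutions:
 g(c) = C1*exp(9*c/4)


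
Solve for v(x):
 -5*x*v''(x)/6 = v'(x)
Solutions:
 v(x) = C1 + C2/x^(1/5)


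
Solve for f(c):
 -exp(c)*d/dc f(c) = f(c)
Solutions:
 f(c) = C1*exp(exp(-c))


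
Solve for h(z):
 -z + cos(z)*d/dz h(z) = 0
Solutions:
 h(z) = C1 + Integral(z/cos(z), z)


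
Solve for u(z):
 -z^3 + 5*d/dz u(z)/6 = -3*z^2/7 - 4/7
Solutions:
 u(z) = C1 + 3*z^4/10 - 6*z^3/35 - 24*z/35


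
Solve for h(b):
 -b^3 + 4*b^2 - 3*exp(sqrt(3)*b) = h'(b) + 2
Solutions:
 h(b) = C1 - b^4/4 + 4*b^3/3 - 2*b - sqrt(3)*exp(sqrt(3)*b)


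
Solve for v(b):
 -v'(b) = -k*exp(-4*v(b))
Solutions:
 v(b) = log(-I*(C1 + 4*b*k)^(1/4))
 v(b) = log(I*(C1 + 4*b*k)^(1/4))
 v(b) = log(-(C1 + 4*b*k)^(1/4))
 v(b) = log(C1 + 4*b*k)/4


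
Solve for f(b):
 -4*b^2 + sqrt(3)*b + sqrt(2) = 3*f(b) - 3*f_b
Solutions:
 f(b) = C1*exp(b) - 4*b^2/3 - 8*b/3 + sqrt(3)*b/3 - 8/3 + sqrt(2)/3 + sqrt(3)/3


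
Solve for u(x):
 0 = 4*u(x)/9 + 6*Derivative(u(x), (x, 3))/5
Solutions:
 u(x) = C3*exp(-10^(1/3)*x/3) + (C1*sin(10^(1/3)*sqrt(3)*x/6) + C2*cos(10^(1/3)*sqrt(3)*x/6))*exp(10^(1/3)*x/6)


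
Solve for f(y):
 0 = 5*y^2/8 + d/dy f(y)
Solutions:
 f(y) = C1 - 5*y^3/24


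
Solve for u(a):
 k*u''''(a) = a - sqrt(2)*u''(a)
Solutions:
 u(a) = C1 + C2*a + C3*exp(-2^(1/4)*a*sqrt(-1/k)) + C4*exp(2^(1/4)*a*sqrt(-1/k)) + sqrt(2)*a^3/12


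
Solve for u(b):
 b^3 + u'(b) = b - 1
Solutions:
 u(b) = C1 - b^4/4 + b^2/2 - b


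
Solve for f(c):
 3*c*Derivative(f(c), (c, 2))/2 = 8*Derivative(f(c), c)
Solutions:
 f(c) = C1 + C2*c^(19/3)


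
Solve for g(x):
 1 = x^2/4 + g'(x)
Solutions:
 g(x) = C1 - x^3/12 + x


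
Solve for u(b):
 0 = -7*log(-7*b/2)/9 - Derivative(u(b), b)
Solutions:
 u(b) = C1 - 7*b*log(-b)/9 + 7*b*(-log(7) + log(2) + 1)/9


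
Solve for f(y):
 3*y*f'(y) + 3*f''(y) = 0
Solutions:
 f(y) = C1 + C2*erf(sqrt(2)*y/2)


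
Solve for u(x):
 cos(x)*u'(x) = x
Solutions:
 u(x) = C1 + Integral(x/cos(x), x)


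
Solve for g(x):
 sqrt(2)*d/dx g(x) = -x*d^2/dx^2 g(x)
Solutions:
 g(x) = C1 + C2*x^(1 - sqrt(2))


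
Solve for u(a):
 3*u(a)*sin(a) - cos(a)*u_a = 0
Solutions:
 u(a) = C1/cos(a)^3


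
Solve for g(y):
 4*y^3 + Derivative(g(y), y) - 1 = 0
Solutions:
 g(y) = C1 - y^4 + y


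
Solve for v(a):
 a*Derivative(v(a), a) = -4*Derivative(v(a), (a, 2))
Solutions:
 v(a) = C1 + C2*erf(sqrt(2)*a/4)


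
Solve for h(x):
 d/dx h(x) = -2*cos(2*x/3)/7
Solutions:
 h(x) = C1 - 3*sin(2*x/3)/7


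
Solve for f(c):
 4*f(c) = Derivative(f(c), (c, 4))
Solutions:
 f(c) = C1*exp(-sqrt(2)*c) + C2*exp(sqrt(2)*c) + C3*sin(sqrt(2)*c) + C4*cos(sqrt(2)*c)


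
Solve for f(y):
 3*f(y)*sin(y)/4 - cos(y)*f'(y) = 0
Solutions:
 f(y) = C1/cos(y)^(3/4)


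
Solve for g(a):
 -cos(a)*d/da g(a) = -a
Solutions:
 g(a) = C1 + Integral(a/cos(a), a)


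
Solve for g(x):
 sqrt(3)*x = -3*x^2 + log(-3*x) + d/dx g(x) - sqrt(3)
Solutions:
 g(x) = C1 + x^3 + sqrt(3)*x^2/2 - x*log(-x) + x*(-log(3) + 1 + sqrt(3))


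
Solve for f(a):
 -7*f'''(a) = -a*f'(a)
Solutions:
 f(a) = C1 + Integral(C2*airyai(7^(2/3)*a/7) + C3*airybi(7^(2/3)*a/7), a)


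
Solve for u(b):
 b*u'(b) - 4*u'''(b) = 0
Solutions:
 u(b) = C1 + Integral(C2*airyai(2^(1/3)*b/2) + C3*airybi(2^(1/3)*b/2), b)


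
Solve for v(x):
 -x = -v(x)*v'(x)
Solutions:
 v(x) = -sqrt(C1 + x^2)
 v(x) = sqrt(C1 + x^2)


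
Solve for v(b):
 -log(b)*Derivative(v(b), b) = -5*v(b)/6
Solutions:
 v(b) = C1*exp(5*li(b)/6)


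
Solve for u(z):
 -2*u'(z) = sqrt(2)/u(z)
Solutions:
 u(z) = -sqrt(C1 - sqrt(2)*z)
 u(z) = sqrt(C1 - sqrt(2)*z)


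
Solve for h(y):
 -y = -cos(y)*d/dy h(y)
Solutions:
 h(y) = C1 + Integral(y/cos(y), y)


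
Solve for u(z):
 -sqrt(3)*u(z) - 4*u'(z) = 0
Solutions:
 u(z) = C1*exp(-sqrt(3)*z/4)


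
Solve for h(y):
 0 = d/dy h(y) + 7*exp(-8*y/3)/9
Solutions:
 h(y) = C1 + 7*exp(-8*y/3)/24


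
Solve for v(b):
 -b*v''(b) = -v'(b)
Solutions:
 v(b) = C1 + C2*b^2


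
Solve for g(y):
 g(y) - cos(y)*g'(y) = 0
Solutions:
 g(y) = C1*sqrt(sin(y) + 1)/sqrt(sin(y) - 1)


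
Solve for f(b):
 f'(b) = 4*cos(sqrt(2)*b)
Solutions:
 f(b) = C1 + 2*sqrt(2)*sin(sqrt(2)*b)


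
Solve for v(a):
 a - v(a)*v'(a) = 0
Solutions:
 v(a) = -sqrt(C1 + a^2)
 v(a) = sqrt(C1 + a^2)


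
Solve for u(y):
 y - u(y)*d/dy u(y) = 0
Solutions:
 u(y) = -sqrt(C1 + y^2)
 u(y) = sqrt(C1 + y^2)


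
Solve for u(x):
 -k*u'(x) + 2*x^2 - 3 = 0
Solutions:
 u(x) = C1 + 2*x^3/(3*k) - 3*x/k


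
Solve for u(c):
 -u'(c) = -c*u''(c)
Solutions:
 u(c) = C1 + C2*c^2


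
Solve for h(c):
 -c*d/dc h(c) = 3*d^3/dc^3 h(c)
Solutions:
 h(c) = C1 + Integral(C2*airyai(-3^(2/3)*c/3) + C3*airybi(-3^(2/3)*c/3), c)


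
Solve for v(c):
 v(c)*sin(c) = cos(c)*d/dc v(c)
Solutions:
 v(c) = C1/cos(c)


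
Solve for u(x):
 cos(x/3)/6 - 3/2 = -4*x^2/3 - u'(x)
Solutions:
 u(x) = C1 - 4*x^3/9 + 3*x/2 - sin(x/3)/2


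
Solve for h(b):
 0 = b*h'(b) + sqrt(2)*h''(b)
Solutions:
 h(b) = C1 + C2*erf(2^(1/4)*b/2)


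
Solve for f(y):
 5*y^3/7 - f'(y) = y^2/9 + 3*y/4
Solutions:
 f(y) = C1 + 5*y^4/28 - y^3/27 - 3*y^2/8


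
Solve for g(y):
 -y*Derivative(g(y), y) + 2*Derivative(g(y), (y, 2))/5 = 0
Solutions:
 g(y) = C1 + C2*erfi(sqrt(5)*y/2)


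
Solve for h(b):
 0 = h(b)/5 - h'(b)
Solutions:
 h(b) = C1*exp(b/5)


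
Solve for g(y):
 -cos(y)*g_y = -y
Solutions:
 g(y) = C1 + Integral(y/cos(y), y)


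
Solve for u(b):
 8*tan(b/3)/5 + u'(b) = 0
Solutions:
 u(b) = C1 + 24*log(cos(b/3))/5


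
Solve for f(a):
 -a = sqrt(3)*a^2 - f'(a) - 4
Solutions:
 f(a) = C1 + sqrt(3)*a^3/3 + a^2/2 - 4*a


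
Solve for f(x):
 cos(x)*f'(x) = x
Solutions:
 f(x) = C1 + Integral(x/cos(x), x)


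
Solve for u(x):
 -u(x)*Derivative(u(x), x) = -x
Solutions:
 u(x) = -sqrt(C1 + x^2)
 u(x) = sqrt(C1 + x^2)


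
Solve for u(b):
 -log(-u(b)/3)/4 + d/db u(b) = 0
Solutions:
 -4*Integral(1/(log(-_y) - log(3)), (_y, u(b))) = C1 - b


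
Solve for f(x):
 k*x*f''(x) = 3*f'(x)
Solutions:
 f(x) = C1 + x^(((re(k) + 3)*re(k) + im(k)^2)/(re(k)^2 + im(k)^2))*(C2*sin(3*log(x)*Abs(im(k))/(re(k)^2 + im(k)^2)) + C3*cos(3*log(x)*im(k)/(re(k)^2 + im(k)^2)))


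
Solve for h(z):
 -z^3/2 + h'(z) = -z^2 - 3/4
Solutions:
 h(z) = C1 + z^4/8 - z^3/3 - 3*z/4


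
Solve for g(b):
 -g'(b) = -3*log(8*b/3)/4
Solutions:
 g(b) = C1 + 3*b*log(b)/4 - 3*b*log(3)/4 - 3*b/4 + 9*b*log(2)/4


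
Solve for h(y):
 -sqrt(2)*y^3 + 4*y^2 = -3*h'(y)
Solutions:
 h(y) = C1 + sqrt(2)*y^4/12 - 4*y^3/9


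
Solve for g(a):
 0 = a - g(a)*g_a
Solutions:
 g(a) = -sqrt(C1 + a^2)
 g(a) = sqrt(C1 + a^2)


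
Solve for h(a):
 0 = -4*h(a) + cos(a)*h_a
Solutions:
 h(a) = C1*(sin(a)^2 + 2*sin(a) + 1)/(sin(a)^2 - 2*sin(a) + 1)


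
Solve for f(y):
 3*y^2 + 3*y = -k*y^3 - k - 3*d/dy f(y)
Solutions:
 f(y) = C1 - k*y^4/12 - k*y/3 - y^3/3 - y^2/2


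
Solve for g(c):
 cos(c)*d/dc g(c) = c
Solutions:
 g(c) = C1 + Integral(c/cos(c), c)


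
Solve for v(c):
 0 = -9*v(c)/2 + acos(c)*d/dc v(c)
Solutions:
 v(c) = C1*exp(9*Integral(1/acos(c), c)/2)


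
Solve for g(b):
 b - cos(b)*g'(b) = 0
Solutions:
 g(b) = C1 + Integral(b/cos(b), b)


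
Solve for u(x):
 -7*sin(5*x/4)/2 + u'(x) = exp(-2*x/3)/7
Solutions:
 u(x) = C1 - 14*cos(5*x/4)/5 - 3*exp(-2*x/3)/14


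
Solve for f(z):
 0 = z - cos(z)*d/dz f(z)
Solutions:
 f(z) = C1 + Integral(z/cos(z), z)


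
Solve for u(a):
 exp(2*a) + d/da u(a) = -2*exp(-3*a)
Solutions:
 u(a) = C1 - exp(2*a)/2 + 2*exp(-3*a)/3


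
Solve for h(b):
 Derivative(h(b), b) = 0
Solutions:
 h(b) = C1


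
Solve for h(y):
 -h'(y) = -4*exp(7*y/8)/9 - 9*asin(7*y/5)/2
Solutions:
 h(y) = C1 + 9*y*asin(7*y/5)/2 + 9*sqrt(25 - 49*y^2)/14 + 32*exp(7*y/8)/63


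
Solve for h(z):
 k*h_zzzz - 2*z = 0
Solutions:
 h(z) = C1 + C2*z + C3*z^2 + C4*z^3 + z^5/(60*k)


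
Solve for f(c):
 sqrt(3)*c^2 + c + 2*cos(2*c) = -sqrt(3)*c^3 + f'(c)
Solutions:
 f(c) = C1 + sqrt(3)*c^4/4 + sqrt(3)*c^3/3 + c^2/2 + sin(2*c)


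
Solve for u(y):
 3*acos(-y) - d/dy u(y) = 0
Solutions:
 u(y) = C1 + 3*y*acos(-y) + 3*sqrt(1 - y^2)


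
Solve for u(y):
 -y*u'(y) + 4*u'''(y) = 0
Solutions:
 u(y) = C1 + Integral(C2*airyai(2^(1/3)*y/2) + C3*airybi(2^(1/3)*y/2), y)


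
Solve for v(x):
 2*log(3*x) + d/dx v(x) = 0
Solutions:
 v(x) = C1 - 2*x*log(x) - x*log(9) + 2*x


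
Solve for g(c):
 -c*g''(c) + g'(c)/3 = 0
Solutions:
 g(c) = C1 + C2*c^(4/3)


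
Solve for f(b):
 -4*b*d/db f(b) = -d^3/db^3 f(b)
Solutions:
 f(b) = C1 + Integral(C2*airyai(2^(2/3)*b) + C3*airybi(2^(2/3)*b), b)


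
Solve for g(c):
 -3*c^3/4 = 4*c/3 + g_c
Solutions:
 g(c) = C1 - 3*c^4/16 - 2*c^2/3


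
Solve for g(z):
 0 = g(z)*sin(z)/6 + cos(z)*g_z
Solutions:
 g(z) = C1*cos(z)^(1/6)


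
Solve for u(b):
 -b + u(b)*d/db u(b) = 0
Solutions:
 u(b) = -sqrt(C1 + b^2)
 u(b) = sqrt(C1 + b^2)


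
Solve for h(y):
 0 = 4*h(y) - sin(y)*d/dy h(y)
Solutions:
 h(y) = C1*(cos(y)^2 - 2*cos(y) + 1)/(cos(y)^2 + 2*cos(y) + 1)


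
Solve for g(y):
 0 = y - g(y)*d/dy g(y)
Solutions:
 g(y) = -sqrt(C1 + y^2)
 g(y) = sqrt(C1 + y^2)


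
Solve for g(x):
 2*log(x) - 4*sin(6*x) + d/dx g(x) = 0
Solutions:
 g(x) = C1 - 2*x*log(x) + 2*x - 2*cos(6*x)/3


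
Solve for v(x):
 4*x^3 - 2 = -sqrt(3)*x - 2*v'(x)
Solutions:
 v(x) = C1 - x^4/2 - sqrt(3)*x^2/4 + x


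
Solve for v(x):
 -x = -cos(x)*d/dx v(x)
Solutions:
 v(x) = C1 + Integral(x/cos(x), x)


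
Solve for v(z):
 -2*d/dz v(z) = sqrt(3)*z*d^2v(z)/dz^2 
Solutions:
 v(z) = C1 + C2*z^(1 - 2*sqrt(3)/3)


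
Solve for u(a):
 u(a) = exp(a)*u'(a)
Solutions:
 u(a) = C1*exp(-exp(-a))


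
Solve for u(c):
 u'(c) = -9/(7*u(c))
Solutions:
 u(c) = -sqrt(C1 - 126*c)/7
 u(c) = sqrt(C1 - 126*c)/7


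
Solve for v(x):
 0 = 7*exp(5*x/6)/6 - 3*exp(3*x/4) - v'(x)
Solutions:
 v(x) = C1 + 7*exp(5*x/6)/5 - 4*exp(3*x/4)


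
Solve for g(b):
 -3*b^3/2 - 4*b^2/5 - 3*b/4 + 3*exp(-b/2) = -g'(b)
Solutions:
 g(b) = C1 + 3*b^4/8 + 4*b^3/15 + 3*b^2/8 + 6*exp(-b/2)


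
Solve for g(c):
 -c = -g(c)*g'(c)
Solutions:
 g(c) = -sqrt(C1 + c^2)
 g(c) = sqrt(C1 + c^2)


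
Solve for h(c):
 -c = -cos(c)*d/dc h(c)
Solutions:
 h(c) = C1 + Integral(c/cos(c), c)


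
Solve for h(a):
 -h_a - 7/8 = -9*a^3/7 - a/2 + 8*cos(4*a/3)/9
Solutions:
 h(a) = C1 + 9*a^4/28 + a^2/4 - 7*a/8 - 2*sin(4*a/3)/3


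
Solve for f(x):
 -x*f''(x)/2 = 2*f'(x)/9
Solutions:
 f(x) = C1 + C2*x^(5/9)


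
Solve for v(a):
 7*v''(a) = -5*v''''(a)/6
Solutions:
 v(a) = C1 + C2*a + C3*sin(sqrt(210)*a/5) + C4*cos(sqrt(210)*a/5)


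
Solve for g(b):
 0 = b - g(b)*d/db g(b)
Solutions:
 g(b) = -sqrt(C1 + b^2)
 g(b) = sqrt(C1 + b^2)


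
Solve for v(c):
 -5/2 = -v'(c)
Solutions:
 v(c) = C1 + 5*c/2


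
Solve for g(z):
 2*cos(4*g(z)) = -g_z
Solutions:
 g(z) = -asin((C1 + exp(16*z))/(C1 - exp(16*z)))/4 + pi/4
 g(z) = asin((C1 + exp(16*z))/(C1 - exp(16*z)))/4


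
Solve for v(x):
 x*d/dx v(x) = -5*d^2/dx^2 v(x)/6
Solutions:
 v(x) = C1 + C2*erf(sqrt(15)*x/5)


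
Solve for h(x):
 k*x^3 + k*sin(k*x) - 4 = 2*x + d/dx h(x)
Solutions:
 h(x) = C1 + k*x^4/4 - x^2 - 4*x - cos(k*x)


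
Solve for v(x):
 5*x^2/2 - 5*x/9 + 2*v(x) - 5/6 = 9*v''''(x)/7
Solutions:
 v(x) = C1*exp(-14^(1/4)*sqrt(3)*x/3) + C2*exp(14^(1/4)*sqrt(3)*x/3) + C3*sin(14^(1/4)*sqrt(3)*x/3) + C4*cos(14^(1/4)*sqrt(3)*x/3) - 5*x^2/4 + 5*x/18 + 5/12


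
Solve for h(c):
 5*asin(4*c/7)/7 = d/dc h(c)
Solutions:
 h(c) = C1 + 5*c*asin(4*c/7)/7 + 5*sqrt(49 - 16*c^2)/28


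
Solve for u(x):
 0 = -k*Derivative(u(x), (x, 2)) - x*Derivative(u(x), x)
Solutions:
 u(x) = C1 + C2*sqrt(k)*erf(sqrt(2)*x*sqrt(1/k)/2)


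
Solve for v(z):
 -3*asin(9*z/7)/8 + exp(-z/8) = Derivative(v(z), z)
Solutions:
 v(z) = C1 - 3*z*asin(9*z/7)/8 - sqrt(49 - 81*z^2)/24 - 8*exp(-z/8)


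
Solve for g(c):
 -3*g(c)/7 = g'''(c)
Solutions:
 g(c) = C3*exp(-3^(1/3)*7^(2/3)*c/7) + (C1*sin(3^(5/6)*7^(2/3)*c/14) + C2*cos(3^(5/6)*7^(2/3)*c/14))*exp(3^(1/3)*7^(2/3)*c/14)


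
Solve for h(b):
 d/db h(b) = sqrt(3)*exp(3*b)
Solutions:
 h(b) = C1 + sqrt(3)*exp(3*b)/3


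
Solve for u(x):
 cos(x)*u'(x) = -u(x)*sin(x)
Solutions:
 u(x) = C1*cos(x)


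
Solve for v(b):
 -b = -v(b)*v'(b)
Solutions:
 v(b) = -sqrt(C1 + b^2)
 v(b) = sqrt(C1 + b^2)


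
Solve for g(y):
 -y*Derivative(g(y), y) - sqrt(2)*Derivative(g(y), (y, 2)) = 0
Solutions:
 g(y) = C1 + C2*erf(2^(1/4)*y/2)


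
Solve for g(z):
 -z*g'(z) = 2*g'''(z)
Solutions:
 g(z) = C1 + Integral(C2*airyai(-2^(2/3)*z/2) + C3*airybi(-2^(2/3)*z/2), z)


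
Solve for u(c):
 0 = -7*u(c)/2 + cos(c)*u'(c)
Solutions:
 u(c) = C1*(sin(c) + 1)^(7/4)/(sin(c) - 1)^(7/4)


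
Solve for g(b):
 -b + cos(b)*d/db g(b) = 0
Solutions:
 g(b) = C1 + Integral(b/cos(b), b)


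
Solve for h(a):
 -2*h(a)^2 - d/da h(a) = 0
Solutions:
 h(a) = 1/(C1 + 2*a)


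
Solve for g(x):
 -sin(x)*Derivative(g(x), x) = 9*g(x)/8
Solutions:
 g(x) = C1*(cos(x) + 1)^(9/16)/(cos(x) - 1)^(9/16)


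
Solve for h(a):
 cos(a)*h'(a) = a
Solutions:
 h(a) = C1 + Integral(a/cos(a), a)


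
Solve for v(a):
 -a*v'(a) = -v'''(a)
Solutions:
 v(a) = C1 + Integral(C2*airyai(a) + C3*airybi(a), a)


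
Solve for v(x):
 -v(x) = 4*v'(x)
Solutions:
 v(x) = C1*exp(-x/4)


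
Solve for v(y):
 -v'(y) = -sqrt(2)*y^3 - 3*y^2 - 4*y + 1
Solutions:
 v(y) = C1 + sqrt(2)*y^4/4 + y^3 + 2*y^2 - y


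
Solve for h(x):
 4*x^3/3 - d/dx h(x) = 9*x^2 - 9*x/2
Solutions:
 h(x) = C1 + x^4/3 - 3*x^3 + 9*x^2/4


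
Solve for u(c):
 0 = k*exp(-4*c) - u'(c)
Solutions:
 u(c) = C1 - k*exp(-4*c)/4


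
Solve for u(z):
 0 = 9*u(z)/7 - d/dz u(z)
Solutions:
 u(z) = C1*exp(9*z/7)


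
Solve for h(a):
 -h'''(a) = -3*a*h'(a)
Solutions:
 h(a) = C1 + Integral(C2*airyai(3^(1/3)*a) + C3*airybi(3^(1/3)*a), a)


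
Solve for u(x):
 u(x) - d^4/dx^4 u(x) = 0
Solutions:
 u(x) = C1*exp(-x) + C2*exp(x) + C3*sin(x) + C4*cos(x)


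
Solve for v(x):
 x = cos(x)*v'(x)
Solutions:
 v(x) = C1 + Integral(x/cos(x), x)


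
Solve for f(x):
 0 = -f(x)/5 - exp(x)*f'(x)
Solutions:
 f(x) = C1*exp(exp(-x)/5)


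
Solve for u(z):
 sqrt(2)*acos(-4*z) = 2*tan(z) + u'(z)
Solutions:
 u(z) = C1 + sqrt(2)*(z*acos(-4*z) + sqrt(1 - 16*z^2)/4) + 2*log(cos(z))


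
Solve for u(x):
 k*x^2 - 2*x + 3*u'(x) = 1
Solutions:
 u(x) = C1 - k*x^3/9 + x^2/3 + x/3


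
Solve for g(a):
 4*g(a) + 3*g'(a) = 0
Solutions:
 g(a) = C1*exp(-4*a/3)


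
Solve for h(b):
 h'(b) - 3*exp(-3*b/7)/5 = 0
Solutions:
 h(b) = C1 - 7*exp(-3*b/7)/5


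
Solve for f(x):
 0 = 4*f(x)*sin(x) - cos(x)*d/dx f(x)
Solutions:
 f(x) = C1/cos(x)^4


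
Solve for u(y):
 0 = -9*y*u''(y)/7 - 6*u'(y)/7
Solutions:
 u(y) = C1 + C2*y^(1/3)


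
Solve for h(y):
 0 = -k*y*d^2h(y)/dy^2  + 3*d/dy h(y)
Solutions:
 h(y) = C1 + y^(((re(k) + 3)*re(k) + im(k)^2)/(re(k)^2 + im(k)^2))*(C2*sin(3*log(y)*Abs(im(k))/(re(k)^2 + im(k)^2)) + C3*cos(3*log(y)*im(k)/(re(k)^2 + im(k)^2)))


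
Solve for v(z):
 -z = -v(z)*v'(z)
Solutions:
 v(z) = -sqrt(C1 + z^2)
 v(z) = sqrt(C1 + z^2)


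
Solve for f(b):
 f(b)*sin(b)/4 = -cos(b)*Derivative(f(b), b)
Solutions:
 f(b) = C1*cos(b)^(1/4)


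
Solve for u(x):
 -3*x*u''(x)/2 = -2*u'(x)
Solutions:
 u(x) = C1 + C2*x^(7/3)


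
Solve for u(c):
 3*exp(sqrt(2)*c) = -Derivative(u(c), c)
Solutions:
 u(c) = C1 - 3*sqrt(2)*exp(sqrt(2)*c)/2


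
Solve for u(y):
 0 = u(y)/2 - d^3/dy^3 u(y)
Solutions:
 u(y) = C3*exp(2^(2/3)*y/2) + (C1*sin(2^(2/3)*sqrt(3)*y/4) + C2*cos(2^(2/3)*sqrt(3)*y/4))*exp(-2^(2/3)*y/4)


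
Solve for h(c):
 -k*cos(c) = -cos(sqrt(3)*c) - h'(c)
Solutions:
 h(c) = C1 + k*sin(c) - sqrt(3)*sin(sqrt(3)*c)/3


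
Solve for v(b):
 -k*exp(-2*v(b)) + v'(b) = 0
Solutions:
 v(b) = log(-sqrt(C1 + 2*b*k))
 v(b) = log(C1 + 2*b*k)/2


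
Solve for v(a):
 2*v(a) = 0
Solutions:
 v(a) = 0


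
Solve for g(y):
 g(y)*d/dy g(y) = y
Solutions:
 g(y) = -sqrt(C1 + y^2)
 g(y) = sqrt(C1 + y^2)


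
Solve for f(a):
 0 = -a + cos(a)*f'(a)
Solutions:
 f(a) = C1 + Integral(a/cos(a), a)


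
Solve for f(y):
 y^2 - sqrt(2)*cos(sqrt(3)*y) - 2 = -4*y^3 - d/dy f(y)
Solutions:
 f(y) = C1 - y^4 - y^3/3 + 2*y + sqrt(6)*sin(sqrt(3)*y)/3


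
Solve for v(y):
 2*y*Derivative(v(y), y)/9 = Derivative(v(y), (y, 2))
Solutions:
 v(y) = C1 + C2*erfi(y/3)


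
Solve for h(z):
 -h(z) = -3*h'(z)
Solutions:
 h(z) = C1*exp(z/3)


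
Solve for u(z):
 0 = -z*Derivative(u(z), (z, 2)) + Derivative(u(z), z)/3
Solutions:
 u(z) = C1 + C2*z^(4/3)


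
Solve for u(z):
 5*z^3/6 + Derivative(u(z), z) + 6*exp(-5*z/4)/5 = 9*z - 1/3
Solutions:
 u(z) = C1 - 5*z^4/24 + 9*z^2/2 - z/3 + 24*exp(-5*z/4)/25


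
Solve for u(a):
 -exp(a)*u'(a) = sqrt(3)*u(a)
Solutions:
 u(a) = C1*exp(sqrt(3)*exp(-a))


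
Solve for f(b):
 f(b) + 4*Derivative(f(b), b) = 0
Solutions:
 f(b) = C1*exp(-b/4)


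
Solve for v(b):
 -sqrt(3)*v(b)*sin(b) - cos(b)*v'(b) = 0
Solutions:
 v(b) = C1*cos(b)^(sqrt(3))


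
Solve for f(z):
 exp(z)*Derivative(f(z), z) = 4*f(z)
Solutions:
 f(z) = C1*exp(-4*exp(-z))


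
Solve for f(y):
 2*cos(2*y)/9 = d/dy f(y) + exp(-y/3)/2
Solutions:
 f(y) = C1 + sin(2*y)/9 + 3*exp(-y/3)/2


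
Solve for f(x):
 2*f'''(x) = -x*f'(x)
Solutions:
 f(x) = C1 + Integral(C2*airyai(-2^(2/3)*x/2) + C3*airybi(-2^(2/3)*x/2), x)


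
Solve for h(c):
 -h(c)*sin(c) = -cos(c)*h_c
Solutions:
 h(c) = C1/cos(c)


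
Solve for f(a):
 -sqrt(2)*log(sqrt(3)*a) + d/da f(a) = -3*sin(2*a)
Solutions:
 f(a) = C1 + sqrt(2)*a*(log(a) - 1) + sqrt(2)*a*log(3)/2 + 3*cos(2*a)/2


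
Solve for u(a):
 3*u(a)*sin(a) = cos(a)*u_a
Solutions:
 u(a) = C1/cos(a)^3


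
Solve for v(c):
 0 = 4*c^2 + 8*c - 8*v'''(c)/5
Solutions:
 v(c) = C1 + C2*c + C3*c^2 + c^5/24 + 5*c^4/24


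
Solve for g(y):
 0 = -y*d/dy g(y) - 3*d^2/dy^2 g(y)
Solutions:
 g(y) = C1 + C2*erf(sqrt(6)*y/6)


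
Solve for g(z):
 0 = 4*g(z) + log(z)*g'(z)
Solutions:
 g(z) = C1*exp(-4*li(z))


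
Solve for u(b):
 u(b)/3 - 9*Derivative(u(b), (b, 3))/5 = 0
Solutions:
 u(b) = C3*exp(5^(1/3)*b/3) + (C1*sin(sqrt(3)*5^(1/3)*b/6) + C2*cos(sqrt(3)*5^(1/3)*b/6))*exp(-5^(1/3)*b/6)


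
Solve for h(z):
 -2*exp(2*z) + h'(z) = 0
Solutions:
 h(z) = C1 + exp(2*z)


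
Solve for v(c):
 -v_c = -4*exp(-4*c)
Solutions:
 v(c) = C1 - exp(-4*c)


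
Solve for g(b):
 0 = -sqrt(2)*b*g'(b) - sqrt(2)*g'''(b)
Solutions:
 g(b) = C1 + Integral(C2*airyai(-b) + C3*airybi(-b), b)


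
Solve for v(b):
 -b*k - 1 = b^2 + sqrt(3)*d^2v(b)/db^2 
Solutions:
 v(b) = C1 + C2*b - sqrt(3)*b^4/36 - sqrt(3)*b^3*k/18 - sqrt(3)*b^2/6


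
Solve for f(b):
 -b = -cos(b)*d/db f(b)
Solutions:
 f(b) = C1 + Integral(b/cos(b), b)


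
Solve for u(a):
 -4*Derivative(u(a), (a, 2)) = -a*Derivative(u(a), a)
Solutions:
 u(a) = C1 + C2*erfi(sqrt(2)*a/4)


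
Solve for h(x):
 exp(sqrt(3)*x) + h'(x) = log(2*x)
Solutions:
 h(x) = C1 + x*log(x) + x*(-1 + log(2)) - sqrt(3)*exp(sqrt(3)*x)/3


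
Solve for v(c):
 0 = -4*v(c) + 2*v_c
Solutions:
 v(c) = C1*exp(2*c)


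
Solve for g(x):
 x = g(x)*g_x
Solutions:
 g(x) = -sqrt(C1 + x^2)
 g(x) = sqrt(C1 + x^2)


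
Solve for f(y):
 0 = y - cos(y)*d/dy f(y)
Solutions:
 f(y) = C1 + Integral(y/cos(y), y)


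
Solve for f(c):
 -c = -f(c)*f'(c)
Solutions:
 f(c) = -sqrt(C1 + c^2)
 f(c) = sqrt(C1 + c^2)


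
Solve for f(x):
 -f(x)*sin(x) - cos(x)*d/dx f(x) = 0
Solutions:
 f(x) = C1*cos(x)


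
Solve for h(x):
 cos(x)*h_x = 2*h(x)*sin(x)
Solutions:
 h(x) = C1/cos(x)^2


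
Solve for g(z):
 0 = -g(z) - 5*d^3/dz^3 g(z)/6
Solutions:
 g(z) = C3*exp(-5^(2/3)*6^(1/3)*z/5) + (C1*sin(2^(1/3)*3^(5/6)*5^(2/3)*z/10) + C2*cos(2^(1/3)*3^(5/6)*5^(2/3)*z/10))*exp(5^(2/3)*6^(1/3)*z/10)


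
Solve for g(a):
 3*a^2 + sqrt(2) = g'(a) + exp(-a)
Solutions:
 g(a) = C1 + a^3 + sqrt(2)*a + exp(-a)


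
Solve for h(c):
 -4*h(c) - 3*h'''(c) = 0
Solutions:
 h(c) = C3*exp(-6^(2/3)*c/3) + (C1*sin(2^(2/3)*3^(1/6)*c/2) + C2*cos(2^(2/3)*3^(1/6)*c/2))*exp(6^(2/3)*c/6)


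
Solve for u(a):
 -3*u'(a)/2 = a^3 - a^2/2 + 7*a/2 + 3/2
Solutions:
 u(a) = C1 - a^4/6 + a^3/9 - 7*a^2/6 - a


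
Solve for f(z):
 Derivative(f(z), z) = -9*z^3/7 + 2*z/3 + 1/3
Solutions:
 f(z) = C1 - 9*z^4/28 + z^2/3 + z/3


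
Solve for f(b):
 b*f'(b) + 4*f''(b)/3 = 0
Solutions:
 f(b) = C1 + C2*erf(sqrt(6)*b/4)


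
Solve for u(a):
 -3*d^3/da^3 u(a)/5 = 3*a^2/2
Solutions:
 u(a) = C1 + C2*a + C3*a^2 - a^5/24


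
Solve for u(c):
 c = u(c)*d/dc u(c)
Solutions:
 u(c) = -sqrt(C1 + c^2)
 u(c) = sqrt(C1 + c^2)


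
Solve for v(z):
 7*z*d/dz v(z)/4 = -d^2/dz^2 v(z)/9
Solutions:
 v(z) = C1 + C2*erf(3*sqrt(14)*z/4)


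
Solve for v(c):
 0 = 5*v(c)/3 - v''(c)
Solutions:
 v(c) = C1*exp(-sqrt(15)*c/3) + C2*exp(sqrt(15)*c/3)


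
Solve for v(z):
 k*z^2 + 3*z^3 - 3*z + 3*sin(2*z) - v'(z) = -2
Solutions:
 v(z) = C1 + k*z^3/3 + 3*z^4/4 - 3*z^2/2 + 2*z - 3*cos(2*z)/2


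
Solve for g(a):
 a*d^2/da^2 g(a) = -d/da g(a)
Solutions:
 g(a) = C1 + C2*log(a)


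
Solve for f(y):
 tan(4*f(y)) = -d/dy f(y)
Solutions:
 f(y) = -asin(C1*exp(-4*y))/4 + pi/4
 f(y) = asin(C1*exp(-4*y))/4


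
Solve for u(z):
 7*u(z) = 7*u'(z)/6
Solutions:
 u(z) = C1*exp(6*z)


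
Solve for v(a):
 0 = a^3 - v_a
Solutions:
 v(a) = C1 + a^4/4


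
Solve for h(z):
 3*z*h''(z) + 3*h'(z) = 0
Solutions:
 h(z) = C1 + C2*log(z)


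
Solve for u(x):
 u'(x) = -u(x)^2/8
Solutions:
 u(x) = 8/(C1 + x)


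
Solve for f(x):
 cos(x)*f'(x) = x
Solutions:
 f(x) = C1 + Integral(x/cos(x), x)


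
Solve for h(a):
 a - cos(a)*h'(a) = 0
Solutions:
 h(a) = C1 + Integral(a/cos(a), a)


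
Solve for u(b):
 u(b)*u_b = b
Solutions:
 u(b) = -sqrt(C1 + b^2)
 u(b) = sqrt(C1 + b^2)


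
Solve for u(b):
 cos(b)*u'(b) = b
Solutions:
 u(b) = C1 + Integral(b/cos(b), b)


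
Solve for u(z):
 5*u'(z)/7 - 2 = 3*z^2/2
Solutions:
 u(z) = C1 + 7*z^3/10 + 14*z/5


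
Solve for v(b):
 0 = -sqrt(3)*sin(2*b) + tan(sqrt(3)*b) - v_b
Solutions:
 v(b) = C1 - sqrt(3)*log(cos(sqrt(3)*b))/3 + sqrt(3)*cos(2*b)/2


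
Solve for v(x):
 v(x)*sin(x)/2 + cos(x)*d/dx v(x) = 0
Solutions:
 v(x) = C1*sqrt(cos(x))


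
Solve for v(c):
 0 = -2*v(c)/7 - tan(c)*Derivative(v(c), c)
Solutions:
 v(c) = C1/sin(c)^(2/7)


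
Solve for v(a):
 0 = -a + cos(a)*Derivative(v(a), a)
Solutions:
 v(a) = C1 + Integral(a/cos(a), a)


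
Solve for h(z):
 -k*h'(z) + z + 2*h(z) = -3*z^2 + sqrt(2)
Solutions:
 h(z) = C1*exp(2*z/k) - 3*k^2/4 - 3*k*z/2 - k/4 - 3*z^2/2 - z/2 + sqrt(2)/2


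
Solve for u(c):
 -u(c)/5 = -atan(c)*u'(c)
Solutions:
 u(c) = C1*exp(Integral(1/atan(c), c)/5)


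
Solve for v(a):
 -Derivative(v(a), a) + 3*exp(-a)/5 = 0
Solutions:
 v(a) = C1 - 3*exp(-a)/5


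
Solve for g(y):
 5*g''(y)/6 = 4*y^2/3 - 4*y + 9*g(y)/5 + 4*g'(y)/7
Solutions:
 g(y) = C1*exp(3*y*(4 - sqrt(310))/35) + C2*exp(3*y*(4 + sqrt(310))/35) - 20*y^2/27 + 4580*y/1701 - 165100/107163


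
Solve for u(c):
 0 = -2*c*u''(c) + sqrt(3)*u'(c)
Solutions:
 u(c) = C1 + C2*c^(sqrt(3)/2 + 1)


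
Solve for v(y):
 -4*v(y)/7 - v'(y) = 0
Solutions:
 v(y) = C1*exp(-4*y/7)


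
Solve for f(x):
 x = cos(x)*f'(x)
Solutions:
 f(x) = C1 + Integral(x/cos(x), x)


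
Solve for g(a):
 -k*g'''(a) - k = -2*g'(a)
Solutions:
 g(a) = C1 + C2*exp(-sqrt(2)*a*sqrt(1/k)) + C3*exp(sqrt(2)*a*sqrt(1/k)) + a*k/2


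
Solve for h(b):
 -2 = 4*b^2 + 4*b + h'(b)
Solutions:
 h(b) = C1 - 4*b^3/3 - 2*b^2 - 2*b


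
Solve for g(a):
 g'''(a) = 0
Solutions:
 g(a) = C1 + C2*a + C3*a^2


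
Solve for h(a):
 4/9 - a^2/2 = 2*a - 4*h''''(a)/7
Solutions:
 h(a) = C1 + C2*a + C3*a^2 + C4*a^3 + 7*a^6/2880 + 7*a^5/240 - 7*a^4/216


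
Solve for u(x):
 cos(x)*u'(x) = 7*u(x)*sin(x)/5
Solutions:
 u(x) = C1/cos(x)^(7/5)


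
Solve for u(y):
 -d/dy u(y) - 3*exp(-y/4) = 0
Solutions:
 u(y) = C1 + 12*exp(-y/4)


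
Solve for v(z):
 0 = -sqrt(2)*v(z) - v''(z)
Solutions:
 v(z) = C1*sin(2^(1/4)*z) + C2*cos(2^(1/4)*z)


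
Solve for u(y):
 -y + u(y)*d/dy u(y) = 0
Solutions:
 u(y) = -sqrt(C1 + y^2)
 u(y) = sqrt(C1 + y^2)


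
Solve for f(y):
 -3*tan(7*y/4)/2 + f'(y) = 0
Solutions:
 f(y) = C1 - 6*log(cos(7*y/4))/7


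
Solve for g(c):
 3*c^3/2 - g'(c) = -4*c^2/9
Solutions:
 g(c) = C1 + 3*c^4/8 + 4*c^3/27


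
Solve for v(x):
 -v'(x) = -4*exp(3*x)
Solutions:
 v(x) = C1 + 4*exp(3*x)/3


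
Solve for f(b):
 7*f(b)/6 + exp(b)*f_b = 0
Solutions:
 f(b) = C1*exp(7*exp(-b)/6)


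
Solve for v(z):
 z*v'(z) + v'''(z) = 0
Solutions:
 v(z) = C1 + Integral(C2*airyai(-z) + C3*airybi(-z), z)


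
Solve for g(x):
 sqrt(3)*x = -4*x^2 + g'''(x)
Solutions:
 g(x) = C1 + C2*x + C3*x^2 + x^5/15 + sqrt(3)*x^4/24


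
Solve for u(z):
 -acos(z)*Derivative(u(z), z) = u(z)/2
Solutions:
 u(z) = C1*exp(-Integral(1/acos(z), z)/2)


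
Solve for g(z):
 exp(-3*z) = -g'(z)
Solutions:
 g(z) = C1 + exp(-3*z)/3


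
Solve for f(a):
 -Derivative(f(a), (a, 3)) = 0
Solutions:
 f(a) = C1 + C2*a + C3*a^2


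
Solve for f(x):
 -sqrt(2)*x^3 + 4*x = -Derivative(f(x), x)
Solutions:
 f(x) = C1 + sqrt(2)*x^4/4 - 2*x^2


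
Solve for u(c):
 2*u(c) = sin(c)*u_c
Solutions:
 u(c) = C1*(cos(c) - 1)/(cos(c) + 1)


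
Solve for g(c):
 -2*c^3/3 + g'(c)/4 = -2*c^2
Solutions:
 g(c) = C1 + 2*c^4/3 - 8*c^3/3


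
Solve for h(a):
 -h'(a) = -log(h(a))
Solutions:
 li(h(a)) = C1 + a


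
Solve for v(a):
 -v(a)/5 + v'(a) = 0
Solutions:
 v(a) = C1*exp(a/5)


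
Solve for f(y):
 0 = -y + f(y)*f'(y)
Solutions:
 f(y) = -sqrt(C1 + y^2)
 f(y) = sqrt(C1 + y^2)


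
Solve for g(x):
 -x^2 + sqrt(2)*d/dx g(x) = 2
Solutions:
 g(x) = C1 + sqrt(2)*x^3/6 + sqrt(2)*x


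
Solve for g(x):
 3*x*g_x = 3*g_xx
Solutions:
 g(x) = C1 + C2*erfi(sqrt(2)*x/2)


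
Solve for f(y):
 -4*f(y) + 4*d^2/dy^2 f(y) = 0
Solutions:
 f(y) = C1*exp(-y) + C2*exp(y)


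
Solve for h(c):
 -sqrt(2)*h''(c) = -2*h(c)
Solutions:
 h(c) = C1*exp(-2^(1/4)*c) + C2*exp(2^(1/4)*c)


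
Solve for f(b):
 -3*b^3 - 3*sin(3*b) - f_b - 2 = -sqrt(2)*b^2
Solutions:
 f(b) = C1 - 3*b^4/4 + sqrt(2)*b^3/3 - 2*b + cos(3*b)


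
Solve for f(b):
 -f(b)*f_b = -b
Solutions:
 f(b) = -sqrt(C1 + b^2)
 f(b) = sqrt(C1 + b^2)


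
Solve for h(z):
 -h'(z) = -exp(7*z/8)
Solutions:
 h(z) = C1 + 8*exp(7*z/8)/7


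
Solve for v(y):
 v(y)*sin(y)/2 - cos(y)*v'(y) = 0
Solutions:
 v(y) = C1/sqrt(cos(y))


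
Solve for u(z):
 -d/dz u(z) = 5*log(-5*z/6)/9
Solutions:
 u(z) = C1 - 5*z*log(-z)/9 + 5*z*(-log(5) + 1 + log(6))/9


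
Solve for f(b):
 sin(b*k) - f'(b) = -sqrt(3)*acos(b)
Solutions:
 f(b) = C1 + sqrt(3)*(b*acos(b) - sqrt(1 - b^2)) + Piecewise((-cos(b*k)/k, Ne(k, 0)), (0, True))


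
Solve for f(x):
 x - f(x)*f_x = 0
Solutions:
 f(x) = -sqrt(C1 + x^2)
 f(x) = sqrt(C1 + x^2)


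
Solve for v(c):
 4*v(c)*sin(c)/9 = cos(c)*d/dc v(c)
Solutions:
 v(c) = C1/cos(c)^(4/9)


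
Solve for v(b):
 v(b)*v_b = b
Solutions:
 v(b) = -sqrt(C1 + b^2)
 v(b) = sqrt(C1 + b^2)


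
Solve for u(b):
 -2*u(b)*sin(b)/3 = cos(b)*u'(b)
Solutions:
 u(b) = C1*cos(b)^(2/3)


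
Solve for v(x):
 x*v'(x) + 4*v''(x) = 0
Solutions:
 v(x) = C1 + C2*erf(sqrt(2)*x/4)


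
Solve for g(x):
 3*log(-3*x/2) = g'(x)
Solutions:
 g(x) = C1 + 3*x*log(-x) + 3*x*(-1 - log(2) + log(3))


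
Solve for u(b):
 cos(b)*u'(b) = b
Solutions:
 u(b) = C1 + Integral(b/cos(b), b)


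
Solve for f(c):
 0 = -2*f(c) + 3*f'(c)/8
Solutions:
 f(c) = C1*exp(16*c/3)


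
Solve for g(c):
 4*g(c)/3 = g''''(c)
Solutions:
 g(c) = C1*exp(-sqrt(2)*3^(3/4)*c/3) + C2*exp(sqrt(2)*3^(3/4)*c/3) + C3*sin(sqrt(2)*3^(3/4)*c/3) + C4*cos(sqrt(2)*3^(3/4)*c/3)


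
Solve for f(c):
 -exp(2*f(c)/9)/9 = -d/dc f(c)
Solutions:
 f(c) = 9*log(-sqrt(-1/(C1 + c))) - 9*log(2)/2 + 18*log(3)
 f(c) = 9*log(-1/(C1 + c))/2 - 9*log(2)/2 + 18*log(3)


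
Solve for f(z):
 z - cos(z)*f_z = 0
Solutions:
 f(z) = C1 + Integral(z/cos(z), z)


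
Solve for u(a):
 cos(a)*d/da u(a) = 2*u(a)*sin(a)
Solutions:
 u(a) = C1/cos(a)^2


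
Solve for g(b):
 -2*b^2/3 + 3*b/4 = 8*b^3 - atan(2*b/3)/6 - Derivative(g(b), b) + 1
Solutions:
 g(b) = C1 + 2*b^4 + 2*b^3/9 - 3*b^2/8 - b*atan(2*b/3)/6 + b + log(4*b^2 + 9)/8


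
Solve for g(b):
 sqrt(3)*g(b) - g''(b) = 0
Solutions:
 g(b) = C1*exp(-3^(1/4)*b) + C2*exp(3^(1/4)*b)


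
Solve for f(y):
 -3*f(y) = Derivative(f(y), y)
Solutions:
 f(y) = C1*exp(-3*y)


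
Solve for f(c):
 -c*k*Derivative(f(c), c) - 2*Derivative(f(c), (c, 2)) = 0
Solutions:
 f(c) = Piecewise((-sqrt(pi)*C1*erf(c*sqrt(k)/2)/sqrt(k) - C2, (k > 0) | (k < 0)), (-C1*c - C2, True))


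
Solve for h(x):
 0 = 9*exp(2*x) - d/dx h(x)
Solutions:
 h(x) = C1 + 9*exp(2*x)/2


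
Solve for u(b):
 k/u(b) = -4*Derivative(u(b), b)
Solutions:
 u(b) = -sqrt(C1 - 2*b*k)/2
 u(b) = sqrt(C1 - 2*b*k)/2


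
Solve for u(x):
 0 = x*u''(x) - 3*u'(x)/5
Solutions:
 u(x) = C1 + C2*x^(8/5)


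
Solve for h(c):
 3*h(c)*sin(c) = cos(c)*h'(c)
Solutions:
 h(c) = C1/cos(c)^3


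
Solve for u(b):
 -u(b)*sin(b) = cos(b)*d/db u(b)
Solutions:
 u(b) = C1*cos(b)


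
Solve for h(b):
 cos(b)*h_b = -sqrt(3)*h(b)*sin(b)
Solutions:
 h(b) = C1*cos(b)^(sqrt(3))


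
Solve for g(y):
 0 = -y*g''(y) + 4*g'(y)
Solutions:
 g(y) = C1 + C2*y^5


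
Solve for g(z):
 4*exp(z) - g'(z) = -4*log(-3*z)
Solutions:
 g(z) = C1 + 4*z*log(-z) + 4*z*(-1 + log(3)) + 4*exp(z)


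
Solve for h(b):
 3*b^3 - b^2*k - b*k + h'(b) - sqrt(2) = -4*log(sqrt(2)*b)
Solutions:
 h(b) = C1 - 3*b^4/4 + b^3*k/3 + b^2*k/2 - 4*b*log(b) - b*log(4) + sqrt(2)*b + 4*b


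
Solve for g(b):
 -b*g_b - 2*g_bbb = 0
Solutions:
 g(b) = C1 + Integral(C2*airyai(-2^(2/3)*b/2) + C3*airybi(-2^(2/3)*b/2), b)


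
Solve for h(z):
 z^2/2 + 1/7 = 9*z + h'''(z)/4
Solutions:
 h(z) = C1 + C2*z + C3*z^2 + z^5/30 - 3*z^4/2 + 2*z^3/21


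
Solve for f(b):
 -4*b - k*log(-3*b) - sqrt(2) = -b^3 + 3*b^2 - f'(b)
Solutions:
 f(b) = C1 - b^4/4 + b^3 + 2*b^2 + b*k*log(-b) + b*(-k + k*log(3) + sqrt(2))


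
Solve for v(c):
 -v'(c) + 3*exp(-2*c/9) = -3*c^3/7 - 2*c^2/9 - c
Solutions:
 v(c) = C1 + 3*c^4/28 + 2*c^3/27 + c^2/2 - 27*exp(-2*c/9)/2


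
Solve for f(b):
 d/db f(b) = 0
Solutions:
 f(b) = C1


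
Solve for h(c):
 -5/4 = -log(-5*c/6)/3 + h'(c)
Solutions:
 h(c) = C1 + c*log(-c)/3 + c*(-19 - 4*log(6) + 4*log(5))/12


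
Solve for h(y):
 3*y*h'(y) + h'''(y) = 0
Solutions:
 h(y) = C1 + Integral(C2*airyai(-3^(1/3)*y) + C3*airybi(-3^(1/3)*y), y)


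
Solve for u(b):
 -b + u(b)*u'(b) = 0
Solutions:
 u(b) = -sqrt(C1 + b^2)
 u(b) = sqrt(C1 + b^2)


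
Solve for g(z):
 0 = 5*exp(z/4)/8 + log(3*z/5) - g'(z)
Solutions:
 g(z) = C1 + z*log(z) + z*(-log(5) - 1 + log(3)) + 5*exp(z/4)/2


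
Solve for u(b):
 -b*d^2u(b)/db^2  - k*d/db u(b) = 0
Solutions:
 u(b) = C1 + b^(1 - re(k))*(C2*sin(log(b)*Abs(im(k))) + C3*cos(log(b)*im(k)))


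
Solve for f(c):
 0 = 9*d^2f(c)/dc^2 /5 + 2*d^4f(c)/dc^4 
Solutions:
 f(c) = C1 + C2*c + C3*sin(3*sqrt(10)*c/10) + C4*cos(3*sqrt(10)*c/10)


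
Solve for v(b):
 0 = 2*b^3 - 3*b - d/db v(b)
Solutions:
 v(b) = C1 + b^4/2 - 3*b^2/2


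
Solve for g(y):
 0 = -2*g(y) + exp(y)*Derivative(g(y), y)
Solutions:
 g(y) = C1*exp(-2*exp(-y))


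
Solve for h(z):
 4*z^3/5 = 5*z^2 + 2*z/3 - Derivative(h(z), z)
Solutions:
 h(z) = C1 - z^4/5 + 5*z^3/3 + z^2/3


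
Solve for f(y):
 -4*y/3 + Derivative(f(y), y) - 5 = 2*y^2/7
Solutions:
 f(y) = C1 + 2*y^3/21 + 2*y^2/3 + 5*y


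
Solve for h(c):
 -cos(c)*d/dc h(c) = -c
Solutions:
 h(c) = C1 + Integral(c/cos(c), c)


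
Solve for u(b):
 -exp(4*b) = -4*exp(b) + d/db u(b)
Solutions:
 u(b) = C1 - exp(4*b)/4 + 4*exp(b)


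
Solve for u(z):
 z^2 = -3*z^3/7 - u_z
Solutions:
 u(z) = C1 - 3*z^4/28 - z^3/3


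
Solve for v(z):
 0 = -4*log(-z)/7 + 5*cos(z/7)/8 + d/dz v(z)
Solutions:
 v(z) = C1 + 4*z*log(-z)/7 - 4*z/7 - 35*sin(z/7)/8


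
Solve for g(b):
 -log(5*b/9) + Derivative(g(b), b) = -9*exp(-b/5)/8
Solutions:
 g(b) = C1 + b*log(b) + b*(-2*log(3) - 1 + log(5)) + 45*exp(-b/5)/8


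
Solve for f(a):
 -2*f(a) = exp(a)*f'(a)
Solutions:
 f(a) = C1*exp(2*exp(-a))


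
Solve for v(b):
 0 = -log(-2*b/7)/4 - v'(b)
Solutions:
 v(b) = C1 - b*log(-b)/4 + b*(-log(2) + 1 + log(7))/4


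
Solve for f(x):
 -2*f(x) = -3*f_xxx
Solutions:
 f(x) = C3*exp(2^(1/3)*3^(2/3)*x/3) + (C1*sin(2^(1/3)*3^(1/6)*x/2) + C2*cos(2^(1/3)*3^(1/6)*x/2))*exp(-2^(1/3)*3^(2/3)*x/6)


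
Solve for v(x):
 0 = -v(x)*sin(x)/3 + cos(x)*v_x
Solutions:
 v(x) = C1/cos(x)^(1/3)


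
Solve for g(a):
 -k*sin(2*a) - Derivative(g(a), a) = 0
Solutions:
 g(a) = C1 + k*cos(2*a)/2


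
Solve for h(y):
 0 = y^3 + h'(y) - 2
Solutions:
 h(y) = C1 - y^4/4 + 2*y


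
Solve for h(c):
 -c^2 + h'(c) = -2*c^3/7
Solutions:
 h(c) = C1 - c^4/14 + c^3/3


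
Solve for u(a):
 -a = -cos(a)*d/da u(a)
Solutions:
 u(a) = C1 + Integral(a/cos(a), a)


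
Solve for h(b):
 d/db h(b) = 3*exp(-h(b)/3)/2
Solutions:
 h(b) = 3*log(C1 + b/2)


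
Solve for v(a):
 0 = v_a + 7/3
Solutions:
 v(a) = C1 - 7*a/3


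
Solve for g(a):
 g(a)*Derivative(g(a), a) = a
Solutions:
 g(a) = -sqrt(C1 + a^2)
 g(a) = sqrt(C1 + a^2)


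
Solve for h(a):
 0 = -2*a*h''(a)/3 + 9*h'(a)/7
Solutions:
 h(a) = C1 + C2*a^(41/14)


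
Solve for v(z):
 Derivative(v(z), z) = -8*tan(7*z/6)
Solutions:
 v(z) = C1 + 48*log(cos(7*z/6))/7


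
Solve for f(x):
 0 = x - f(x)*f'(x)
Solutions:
 f(x) = -sqrt(C1 + x^2)
 f(x) = sqrt(C1 + x^2)


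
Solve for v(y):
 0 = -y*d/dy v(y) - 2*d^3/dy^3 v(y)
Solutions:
 v(y) = C1 + Integral(C2*airyai(-2^(2/3)*y/2) + C3*airybi(-2^(2/3)*y/2), y)


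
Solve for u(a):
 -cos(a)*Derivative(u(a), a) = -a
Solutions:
 u(a) = C1 + Integral(a/cos(a), a)


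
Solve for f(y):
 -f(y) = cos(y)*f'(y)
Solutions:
 f(y) = C1*sqrt(sin(y) - 1)/sqrt(sin(y) + 1)


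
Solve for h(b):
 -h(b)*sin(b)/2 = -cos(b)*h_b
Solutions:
 h(b) = C1/sqrt(cos(b))


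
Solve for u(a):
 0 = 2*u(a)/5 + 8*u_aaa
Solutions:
 u(a) = C3*exp(-50^(1/3)*a/10) + (C1*sin(sqrt(3)*50^(1/3)*a/20) + C2*cos(sqrt(3)*50^(1/3)*a/20))*exp(50^(1/3)*a/20)


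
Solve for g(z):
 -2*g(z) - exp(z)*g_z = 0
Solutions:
 g(z) = C1*exp(2*exp(-z))


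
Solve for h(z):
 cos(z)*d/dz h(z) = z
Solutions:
 h(z) = C1 + Integral(z/cos(z), z)


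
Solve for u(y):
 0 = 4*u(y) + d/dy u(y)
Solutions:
 u(y) = C1*exp(-4*y)


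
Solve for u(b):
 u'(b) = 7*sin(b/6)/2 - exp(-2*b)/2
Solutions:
 u(b) = C1 - 21*cos(b/6) + exp(-2*b)/4


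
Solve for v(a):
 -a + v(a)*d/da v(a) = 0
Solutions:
 v(a) = -sqrt(C1 + a^2)
 v(a) = sqrt(C1 + a^2)


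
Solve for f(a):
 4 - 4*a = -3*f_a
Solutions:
 f(a) = C1 + 2*a^2/3 - 4*a/3


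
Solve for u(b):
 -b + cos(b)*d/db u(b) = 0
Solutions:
 u(b) = C1 + Integral(b/cos(b), b)


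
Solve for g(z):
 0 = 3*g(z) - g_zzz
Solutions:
 g(z) = C3*exp(3^(1/3)*z) + (C1*sin(3^(5/6)*z/2) + C2*cos(3^(5/6)*z/2))*exp(-3^(1/3)*z/2)


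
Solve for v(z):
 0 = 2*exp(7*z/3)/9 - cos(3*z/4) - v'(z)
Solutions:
 v(z) = C1 + 2*exp(7*z/3)/21 - 4*sin(3*z/4)/3


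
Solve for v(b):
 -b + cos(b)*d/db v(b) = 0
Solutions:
 v(b) = C1 + Integral(b/cos(b), b)


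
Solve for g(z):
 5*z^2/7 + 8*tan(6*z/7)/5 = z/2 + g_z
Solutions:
 g(z) = C1 + 5*z^3/21 - z^2/4 - 28*log(cos(6*z/7))/15


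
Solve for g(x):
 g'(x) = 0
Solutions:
 g(x) = C1
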